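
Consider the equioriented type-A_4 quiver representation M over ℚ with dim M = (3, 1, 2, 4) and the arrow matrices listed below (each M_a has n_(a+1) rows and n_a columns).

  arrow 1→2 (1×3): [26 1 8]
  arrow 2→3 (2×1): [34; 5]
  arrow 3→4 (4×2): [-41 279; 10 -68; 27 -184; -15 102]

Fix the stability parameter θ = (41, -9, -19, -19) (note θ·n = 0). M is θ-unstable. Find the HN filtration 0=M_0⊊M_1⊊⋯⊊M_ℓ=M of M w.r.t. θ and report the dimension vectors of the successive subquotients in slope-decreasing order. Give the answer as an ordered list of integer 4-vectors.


Via rank(M_{q-1}∘⋯∘M_p): M ≅ I[1,1]^2, I[1,4], I[3,4], I[4,4]^2.
μ_θ-semistable layers: μ^(1)=41; μ^(2)=-3/2; μ^(3)=-19

((2, 0, 0, 0); (1, 1, 1, 1); (0, 0, 1, 3))


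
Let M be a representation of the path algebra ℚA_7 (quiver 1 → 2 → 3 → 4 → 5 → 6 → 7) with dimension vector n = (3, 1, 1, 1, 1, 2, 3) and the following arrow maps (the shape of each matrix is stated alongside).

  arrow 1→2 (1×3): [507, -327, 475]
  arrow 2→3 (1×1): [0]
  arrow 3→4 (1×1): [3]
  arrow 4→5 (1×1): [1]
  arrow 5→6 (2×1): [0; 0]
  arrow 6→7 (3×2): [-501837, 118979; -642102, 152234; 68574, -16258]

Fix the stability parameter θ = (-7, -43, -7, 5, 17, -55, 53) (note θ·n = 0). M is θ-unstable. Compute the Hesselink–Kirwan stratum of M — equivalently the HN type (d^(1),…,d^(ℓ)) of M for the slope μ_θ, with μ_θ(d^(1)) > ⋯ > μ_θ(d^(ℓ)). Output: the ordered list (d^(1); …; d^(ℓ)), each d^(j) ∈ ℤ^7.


Barcode: M ≅ I[1,1]^2, I[1,2], I[3,5], I[6,6], I[6,7], I[7,7]^2. HN layers by μ_θ (6 steps, strictly decreasing):
  μ^(1)=53; μ^(2)=17; μ^(3)=5; μ^(4)=-7; μ^(5)=-25; μ^(6)=-55

((0, 0, 0, 0, 0, 0, 3); (0, 0, 0, 0, 1, 0, 0); (0, 0, 0, 1, 0, 0, 0); (2, 0, 1, 0, 0, 0, 0); (1, 1, 0, 0, 0, 0, 0); (0, 0, 0, 0, 0, 2, 0))


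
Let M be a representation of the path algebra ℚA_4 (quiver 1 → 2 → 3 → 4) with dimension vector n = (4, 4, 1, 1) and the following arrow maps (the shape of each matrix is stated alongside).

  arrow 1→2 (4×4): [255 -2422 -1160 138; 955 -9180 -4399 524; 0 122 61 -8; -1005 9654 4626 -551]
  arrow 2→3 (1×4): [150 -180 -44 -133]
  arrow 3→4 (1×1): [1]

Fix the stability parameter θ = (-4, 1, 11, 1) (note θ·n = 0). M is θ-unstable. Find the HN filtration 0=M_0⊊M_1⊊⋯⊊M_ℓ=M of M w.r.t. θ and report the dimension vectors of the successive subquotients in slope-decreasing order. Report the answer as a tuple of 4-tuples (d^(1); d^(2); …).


Interval decomposition of M: I[1,1], I[1,2]^2, I[1,4], I[2,2].
HN type (ℓ=3): μ^(1)=6; μ^(2)=1; μ^(3)=-4

((0, 0, 1, 1); (0, 4, 0, 0); (4, 0, 0, 0))


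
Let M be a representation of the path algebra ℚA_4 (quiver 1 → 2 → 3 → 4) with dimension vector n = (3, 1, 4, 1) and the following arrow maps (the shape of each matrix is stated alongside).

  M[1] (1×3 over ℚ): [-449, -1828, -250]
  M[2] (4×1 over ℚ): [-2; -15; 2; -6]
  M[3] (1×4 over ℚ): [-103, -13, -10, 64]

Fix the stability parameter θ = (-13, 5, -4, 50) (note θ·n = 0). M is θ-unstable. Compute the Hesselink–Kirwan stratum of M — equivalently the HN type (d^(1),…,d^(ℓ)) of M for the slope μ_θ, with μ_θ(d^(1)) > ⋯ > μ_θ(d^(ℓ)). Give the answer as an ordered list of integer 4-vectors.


Via rank(M_{q-1}∘⋯∘M_p): M ≅ I[1,1]^2, I[1,4], I[3,3]^3.
μ_θ-semistable layers: μ^(1)=50; μ^(2)=1/2; μ^(3)=-4; μ^(4)=-13

((0, 0, 0, 1); (0, 1, 1, 0); (0, 0, 3, 0); (3, 0, 0, 0))


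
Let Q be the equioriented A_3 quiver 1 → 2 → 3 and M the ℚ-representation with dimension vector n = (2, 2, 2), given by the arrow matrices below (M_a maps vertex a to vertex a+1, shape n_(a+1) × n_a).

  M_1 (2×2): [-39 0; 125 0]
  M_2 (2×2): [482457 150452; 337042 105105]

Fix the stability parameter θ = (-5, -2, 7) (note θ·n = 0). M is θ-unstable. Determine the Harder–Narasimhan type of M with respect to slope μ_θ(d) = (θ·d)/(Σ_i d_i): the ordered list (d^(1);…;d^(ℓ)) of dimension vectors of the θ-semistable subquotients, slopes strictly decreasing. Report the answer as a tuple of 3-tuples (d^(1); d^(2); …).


Barcode: M ≅ I[1,1], I[1,3], I[2,3]. HN layers by μ_θ (3 steps, strictly decreasing):
  μ^(1)=7; μ^(2)=-2; μ^(3)=-5

((0, 0, 2); (0, 2, 0); (2, 0, 0))


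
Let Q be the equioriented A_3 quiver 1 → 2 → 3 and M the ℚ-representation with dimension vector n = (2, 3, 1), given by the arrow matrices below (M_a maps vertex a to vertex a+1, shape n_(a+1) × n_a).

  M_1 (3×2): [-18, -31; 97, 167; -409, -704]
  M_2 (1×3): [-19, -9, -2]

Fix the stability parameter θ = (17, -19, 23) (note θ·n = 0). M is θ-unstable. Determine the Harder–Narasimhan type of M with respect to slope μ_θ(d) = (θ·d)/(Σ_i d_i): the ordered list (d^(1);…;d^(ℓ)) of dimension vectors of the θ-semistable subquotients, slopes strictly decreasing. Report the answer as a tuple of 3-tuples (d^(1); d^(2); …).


Barcode: M ≅ I[1,2], I[1,3], I[2,2]. HN layers by μ_θ (3 steps, strictly decreasing):
  μ^(1)=23; μ^(2)=-1; μ^(3)=-19

((0, 0, 1); (2, 2, 0); (0, 1, 0))


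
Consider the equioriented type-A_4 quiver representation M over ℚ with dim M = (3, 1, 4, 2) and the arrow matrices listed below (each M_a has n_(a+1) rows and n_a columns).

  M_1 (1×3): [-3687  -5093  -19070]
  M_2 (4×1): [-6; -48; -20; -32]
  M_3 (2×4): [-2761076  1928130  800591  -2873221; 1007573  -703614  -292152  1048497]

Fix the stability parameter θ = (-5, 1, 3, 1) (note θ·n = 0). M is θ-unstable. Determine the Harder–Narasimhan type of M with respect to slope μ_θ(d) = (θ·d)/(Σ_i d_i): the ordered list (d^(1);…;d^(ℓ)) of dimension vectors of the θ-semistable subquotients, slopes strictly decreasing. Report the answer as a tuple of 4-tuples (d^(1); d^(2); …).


Barcode: M ≅ I[1,1]^2, I[1,4], I[3,3]^2, I[3,4]. HN layers by μ_θ (4 steps, strictly decreasing):
  μ^(1)=3; μ^(2)=2; μ^(3)=1; μ^(4)=-5

((0, 0, 2, 0); (0, 0, 2, 2); (0, 1, 0, 0); (3, 0, 0, 0))


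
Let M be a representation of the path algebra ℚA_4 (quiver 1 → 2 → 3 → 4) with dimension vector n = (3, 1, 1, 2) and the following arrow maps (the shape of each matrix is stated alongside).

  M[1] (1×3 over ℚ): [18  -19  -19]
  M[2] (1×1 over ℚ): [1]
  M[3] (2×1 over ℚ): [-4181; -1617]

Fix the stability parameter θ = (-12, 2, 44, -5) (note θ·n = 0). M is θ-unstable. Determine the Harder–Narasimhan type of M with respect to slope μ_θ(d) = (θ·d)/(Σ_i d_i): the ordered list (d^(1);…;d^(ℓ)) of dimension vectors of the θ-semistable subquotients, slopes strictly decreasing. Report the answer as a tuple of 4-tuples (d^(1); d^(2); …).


Interval decomposition of M: I[1,1]^2, I[1,4], I[4,4].
HN type (ℓ=4): μ^(1)=39/2; μ^(2)=2; μ^(3)=-5; μ^(4)=-12

((0, 0, 1, 1); (0, 1, 0, 0); (0, 0, 0, 1); (3, 0, 0, 0))


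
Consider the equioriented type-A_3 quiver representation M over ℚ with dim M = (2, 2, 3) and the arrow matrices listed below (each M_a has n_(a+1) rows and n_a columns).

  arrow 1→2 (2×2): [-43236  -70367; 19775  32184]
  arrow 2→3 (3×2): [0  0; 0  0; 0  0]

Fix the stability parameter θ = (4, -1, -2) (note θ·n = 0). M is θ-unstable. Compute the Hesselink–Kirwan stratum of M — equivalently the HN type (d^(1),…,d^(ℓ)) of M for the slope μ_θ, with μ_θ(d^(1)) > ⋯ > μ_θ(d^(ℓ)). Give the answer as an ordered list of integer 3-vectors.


Via rank(M_{q-1}∘⋯∘M_p): M ≅ I[1,2]^2, I[3,3]^3.
μ_θ-semistable layers: μ^(1)=3/2; μ^(2)=-2

((2, 2, 0); (0, 0, 3))


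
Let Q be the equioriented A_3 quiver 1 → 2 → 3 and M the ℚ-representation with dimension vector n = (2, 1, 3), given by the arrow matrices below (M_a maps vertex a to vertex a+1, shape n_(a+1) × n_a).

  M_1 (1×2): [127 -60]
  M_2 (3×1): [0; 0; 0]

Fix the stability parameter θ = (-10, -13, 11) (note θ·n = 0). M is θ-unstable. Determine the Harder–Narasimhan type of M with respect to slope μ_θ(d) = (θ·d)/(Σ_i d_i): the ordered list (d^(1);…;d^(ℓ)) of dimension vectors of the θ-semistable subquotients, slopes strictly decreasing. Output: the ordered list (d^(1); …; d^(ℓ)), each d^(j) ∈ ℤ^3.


Via rank(M_{q-1}∘⋯∘M_p): M ≅ I[1,1], I[1,2], I[3,3]^3.
μ_θ-semistable layers: μ^(1)=11; μ^(2)=-10; μ^(3)=-23/2

((0, 0, 3); (1, 0, 0); (1, 1, 0))


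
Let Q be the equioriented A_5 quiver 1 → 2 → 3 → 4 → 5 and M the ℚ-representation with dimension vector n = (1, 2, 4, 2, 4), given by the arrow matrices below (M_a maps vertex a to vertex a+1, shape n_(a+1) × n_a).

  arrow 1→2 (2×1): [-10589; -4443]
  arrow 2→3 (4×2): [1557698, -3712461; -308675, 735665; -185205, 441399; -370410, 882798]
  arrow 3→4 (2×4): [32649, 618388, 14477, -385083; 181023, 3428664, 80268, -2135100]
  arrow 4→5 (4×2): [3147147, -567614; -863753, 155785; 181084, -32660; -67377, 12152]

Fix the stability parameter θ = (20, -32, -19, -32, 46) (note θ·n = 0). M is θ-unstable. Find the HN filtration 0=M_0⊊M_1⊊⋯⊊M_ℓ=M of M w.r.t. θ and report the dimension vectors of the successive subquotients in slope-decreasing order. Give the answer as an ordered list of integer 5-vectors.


Interval decomposition of M: I[1,5], I[2,5], I[3,3]^2, I[5,5]^2.
HN type (ℓ=5): μ^(1)=46; μ^(2)=-63/4; μ^(3)=-19; μ^(4)=-51/2; μ^(5)=-32

((0, 0, 0, 0, 4); (1, 1, 1, 1, 0); (0, 0, 2, 0, 0); (0, 0, 1, 1, 0); (0, 1, 0, 0, 0))


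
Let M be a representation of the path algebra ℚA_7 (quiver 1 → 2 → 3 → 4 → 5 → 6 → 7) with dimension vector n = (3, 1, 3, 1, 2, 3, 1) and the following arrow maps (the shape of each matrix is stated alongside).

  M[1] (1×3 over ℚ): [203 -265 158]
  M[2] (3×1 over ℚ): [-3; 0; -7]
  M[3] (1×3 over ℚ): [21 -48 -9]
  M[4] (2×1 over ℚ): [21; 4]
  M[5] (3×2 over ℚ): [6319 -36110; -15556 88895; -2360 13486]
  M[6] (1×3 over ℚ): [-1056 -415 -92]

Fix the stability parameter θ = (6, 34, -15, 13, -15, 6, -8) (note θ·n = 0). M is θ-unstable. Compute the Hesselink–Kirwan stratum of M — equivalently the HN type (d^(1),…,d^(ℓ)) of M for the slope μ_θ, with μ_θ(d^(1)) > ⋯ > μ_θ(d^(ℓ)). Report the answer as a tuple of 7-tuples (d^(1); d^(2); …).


Via rank(M_{q-1}∘⋯∘M_p): M ≅ I[1,1]^2, I[1,3], I[3,3], I[3,7], I[5,6], I[6,6].
μ_θ-semistable layers: μ^(1)=19/2; μ^(2)=6; μ^(3)=-1; μ^(4)=-15

((0, 1, 1, 0, 0, 0, 0); (3, 0, 0, 0, 0, 2, 0); (0, 0, 0, 1, 1, 1, 1); (0, 0, 2, 0, 1, 0, 0))


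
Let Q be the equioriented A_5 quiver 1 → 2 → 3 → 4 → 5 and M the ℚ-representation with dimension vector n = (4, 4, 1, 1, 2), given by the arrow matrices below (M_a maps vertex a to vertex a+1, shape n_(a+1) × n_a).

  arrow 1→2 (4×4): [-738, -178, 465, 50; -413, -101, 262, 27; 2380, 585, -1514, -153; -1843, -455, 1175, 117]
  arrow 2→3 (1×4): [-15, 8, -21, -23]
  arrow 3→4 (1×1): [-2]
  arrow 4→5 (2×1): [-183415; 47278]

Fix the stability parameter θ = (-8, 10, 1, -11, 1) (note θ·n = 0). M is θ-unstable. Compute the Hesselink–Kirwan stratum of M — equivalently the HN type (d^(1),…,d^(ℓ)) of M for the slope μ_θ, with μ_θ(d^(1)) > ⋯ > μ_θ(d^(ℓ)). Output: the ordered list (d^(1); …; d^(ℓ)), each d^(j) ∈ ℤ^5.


Interval decomposition of M: I[1,1], I[1,2]^2, I[1,5], I[2,2], I[5,5].
HN type (ℓ=4): μ^(1)=10; μ^(2)=1; μ^(3)=0; μ^(4)=-8

((0, 3, 0, 0, 0); (0, 0, 0, 0, 2); (0, 1, 1, 1, 0); (4, 0, 0, 0, 0))


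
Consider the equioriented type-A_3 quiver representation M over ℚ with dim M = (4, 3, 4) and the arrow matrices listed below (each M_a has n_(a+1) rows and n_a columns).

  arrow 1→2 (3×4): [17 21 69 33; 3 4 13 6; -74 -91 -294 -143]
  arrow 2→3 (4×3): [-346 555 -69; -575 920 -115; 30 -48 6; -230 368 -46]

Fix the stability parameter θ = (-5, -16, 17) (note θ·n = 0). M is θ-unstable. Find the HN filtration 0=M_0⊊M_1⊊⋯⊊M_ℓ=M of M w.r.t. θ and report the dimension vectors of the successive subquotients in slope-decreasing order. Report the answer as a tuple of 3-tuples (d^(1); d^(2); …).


Interval decomposition of M: I[1,1], I[1,2], I[1,3]^2, I[3,3]^2.
HN type (ℓ=3): μ^(1)=17; μ^(2)=-5; μ^(3)=-21/2

((0, 0, 4); (1, 0, 0); (3, 3, 0))


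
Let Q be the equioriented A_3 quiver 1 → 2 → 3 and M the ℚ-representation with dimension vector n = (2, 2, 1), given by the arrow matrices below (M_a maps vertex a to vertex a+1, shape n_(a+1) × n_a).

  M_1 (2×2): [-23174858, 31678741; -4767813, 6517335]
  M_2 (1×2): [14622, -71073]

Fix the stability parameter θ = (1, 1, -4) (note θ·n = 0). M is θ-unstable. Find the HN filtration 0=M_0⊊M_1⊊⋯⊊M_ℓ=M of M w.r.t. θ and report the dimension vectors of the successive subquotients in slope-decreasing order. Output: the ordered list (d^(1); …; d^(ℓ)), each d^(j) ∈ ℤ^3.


Via rank(M_{q-1}∘⋯∘M_p): M ≅ I[1,2], I[1,3].
μ_θ-semistable layers: μ^(1)=1; μ^(2)=-2/3

((1, 1, 0); (1, 1, 1))


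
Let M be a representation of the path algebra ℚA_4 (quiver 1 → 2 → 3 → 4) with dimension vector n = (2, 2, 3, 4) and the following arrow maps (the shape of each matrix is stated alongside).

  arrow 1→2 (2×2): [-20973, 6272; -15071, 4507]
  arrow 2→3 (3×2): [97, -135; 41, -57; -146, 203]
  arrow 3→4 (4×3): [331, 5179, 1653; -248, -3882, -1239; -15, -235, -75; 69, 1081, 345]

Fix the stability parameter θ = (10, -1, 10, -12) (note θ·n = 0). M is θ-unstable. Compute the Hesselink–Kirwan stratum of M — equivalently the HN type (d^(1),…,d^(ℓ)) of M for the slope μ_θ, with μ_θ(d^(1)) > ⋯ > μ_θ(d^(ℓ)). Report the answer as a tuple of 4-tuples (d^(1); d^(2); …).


Via rank(M_{q-1}∘⋯∘M_p): M ≅ I[1,3], I[1,4], I[3,4], I[4,4]^2.
μ_θ-semistable layers: μ^(1)=10; μ^(2)=9/2; μ^(3)=7/4; μ^(4)=-1; μ^(5)=-12

((0, 0, 1, 0); (1, 1, 0, 0); (1, 1, 1, 1); (0, 0, 1, 1); (0, 0, 0, 2))


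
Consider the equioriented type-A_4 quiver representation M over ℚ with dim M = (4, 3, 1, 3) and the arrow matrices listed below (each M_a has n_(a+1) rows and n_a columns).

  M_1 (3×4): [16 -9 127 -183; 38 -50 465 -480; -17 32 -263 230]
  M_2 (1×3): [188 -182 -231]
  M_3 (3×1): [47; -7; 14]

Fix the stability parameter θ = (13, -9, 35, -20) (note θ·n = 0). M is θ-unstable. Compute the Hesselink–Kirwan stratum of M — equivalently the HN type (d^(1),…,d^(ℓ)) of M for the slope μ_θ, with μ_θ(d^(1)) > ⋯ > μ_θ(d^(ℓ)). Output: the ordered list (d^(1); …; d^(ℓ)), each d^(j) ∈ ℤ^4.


Interval decomposition of M: I[1,1], I[1,2]^2, I[1,4], I[4,4]^2.
HN type (ℓ=4): μ^(1)=13; μ^(2)=15/2; μ^(3)=2; μ^(4)=-20

((1, 0, 0, 0); (0, 0, 1, 1); (3, 3, 0, 0); (0, 0, 0, 2))


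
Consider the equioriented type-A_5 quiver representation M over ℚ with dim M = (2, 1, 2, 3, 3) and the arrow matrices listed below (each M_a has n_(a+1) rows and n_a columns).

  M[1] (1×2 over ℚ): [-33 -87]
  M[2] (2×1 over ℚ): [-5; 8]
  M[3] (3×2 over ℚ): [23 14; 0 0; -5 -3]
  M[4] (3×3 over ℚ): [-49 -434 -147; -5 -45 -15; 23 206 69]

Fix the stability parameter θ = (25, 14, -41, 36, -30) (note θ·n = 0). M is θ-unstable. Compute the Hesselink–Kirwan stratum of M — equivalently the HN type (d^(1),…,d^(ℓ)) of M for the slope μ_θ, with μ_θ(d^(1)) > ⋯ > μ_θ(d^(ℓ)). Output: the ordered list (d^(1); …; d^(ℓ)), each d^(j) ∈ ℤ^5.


Barcode: M ≅ I[1,1], I[1,4], I[3,5], I[4,5], I[5,5]. HN layers by μ_θ (6 steps, strictly decreasing):
  μ^(1)=36; μ^(2)=25; μ^(3)=3; μ^(4)=-2/3; μ^(5)=-30; μ^(6)=-41

((0, 0, 0, 1, 0); (1, 0, 0, 0, 0); (0, 0, 0, 2, 2); (1, 1, 1, 0, 0); (0, 0, 0, 0, 1); (0, 0, 1, 0, 0))


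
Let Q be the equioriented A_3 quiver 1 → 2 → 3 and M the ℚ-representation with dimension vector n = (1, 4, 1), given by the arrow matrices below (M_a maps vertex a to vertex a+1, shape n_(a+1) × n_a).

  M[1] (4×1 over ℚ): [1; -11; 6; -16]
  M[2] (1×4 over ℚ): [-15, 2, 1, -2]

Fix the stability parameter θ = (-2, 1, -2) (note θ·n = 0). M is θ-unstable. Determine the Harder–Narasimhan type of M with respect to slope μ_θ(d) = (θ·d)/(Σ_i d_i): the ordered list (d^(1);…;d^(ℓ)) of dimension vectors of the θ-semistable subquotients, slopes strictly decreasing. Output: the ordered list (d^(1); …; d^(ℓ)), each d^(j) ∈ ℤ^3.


Via rank(M_{q-1}∘⋯∘M_p): M ≅ I[1,3], I[2,2]^3.
μ_θ-semistable layers: μ^(1)=1; μ^(2)=-1/2; μ^(3)=-2

((0, 3, 0); (0, 1, 1); (1, 0, 0))


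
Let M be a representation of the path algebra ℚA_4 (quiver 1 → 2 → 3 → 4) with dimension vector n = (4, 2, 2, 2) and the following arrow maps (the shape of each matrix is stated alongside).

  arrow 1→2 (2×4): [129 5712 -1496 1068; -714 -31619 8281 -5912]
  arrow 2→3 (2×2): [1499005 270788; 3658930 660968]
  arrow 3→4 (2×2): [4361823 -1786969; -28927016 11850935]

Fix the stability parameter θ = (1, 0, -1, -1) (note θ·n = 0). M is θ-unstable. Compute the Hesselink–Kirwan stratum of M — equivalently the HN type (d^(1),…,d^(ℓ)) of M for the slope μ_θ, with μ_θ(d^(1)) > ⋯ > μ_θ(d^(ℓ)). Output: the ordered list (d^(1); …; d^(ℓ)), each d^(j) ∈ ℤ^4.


Via rank(M_{q-1}∘⋯∘M_p): M ≅ I[1,1]^2, I[1,2], I[1,4], I[3,4].
μ_θ-semistable layers: μ^(1)=1; μ^(2)=1/2; μ^(3)=-1/4; μ^(4)=-1

((2, 0, 0, 0); (1, 1, 0, 0); (1, 1, 1, 1); (0, 0, 1, 1))


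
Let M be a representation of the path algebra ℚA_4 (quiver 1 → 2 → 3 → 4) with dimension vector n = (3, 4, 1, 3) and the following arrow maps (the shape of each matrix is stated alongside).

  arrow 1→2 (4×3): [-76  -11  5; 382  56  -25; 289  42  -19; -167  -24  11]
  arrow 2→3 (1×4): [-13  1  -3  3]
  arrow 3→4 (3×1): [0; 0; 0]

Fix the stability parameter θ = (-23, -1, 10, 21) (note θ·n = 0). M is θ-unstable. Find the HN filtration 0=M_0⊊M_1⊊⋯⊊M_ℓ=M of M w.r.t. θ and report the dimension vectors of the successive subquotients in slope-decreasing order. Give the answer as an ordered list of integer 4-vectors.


Via rank(M_{q-1}∘⋯∘M_p): M ≅ I[1,2]^2, I[1,3], I[2,2], I[4,4]^3.
μ_θ-semistable layers: μ^(1)=21; μ^(2)=10; μ^(3)=-1; μ^(4)=-23

((0, 0, 0, 3); (0, 0, 1, 0); (0, 4, 0, 0); (3, 0, 0, 0))


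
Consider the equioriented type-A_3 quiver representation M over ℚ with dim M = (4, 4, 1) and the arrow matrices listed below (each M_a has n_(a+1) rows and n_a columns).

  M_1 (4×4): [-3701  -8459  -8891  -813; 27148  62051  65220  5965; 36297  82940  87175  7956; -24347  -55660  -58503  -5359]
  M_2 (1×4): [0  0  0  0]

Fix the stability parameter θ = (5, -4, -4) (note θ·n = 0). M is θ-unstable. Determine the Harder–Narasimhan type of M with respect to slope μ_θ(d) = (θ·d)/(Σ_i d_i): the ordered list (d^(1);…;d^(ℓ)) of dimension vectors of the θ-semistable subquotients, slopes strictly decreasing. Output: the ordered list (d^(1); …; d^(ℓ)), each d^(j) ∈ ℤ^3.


Via rank(M_{q-1}∘⋯∘M_p): M ≅ I[1,1], I[1,2]^3, I[2,2], I[3,3].
μ_θ-semistable layers: μ^(1)=5; μ^(2)=1/2; μ^(3)=-4

((1, 0, 0); (3, 3, 0); (0, 1, 1))


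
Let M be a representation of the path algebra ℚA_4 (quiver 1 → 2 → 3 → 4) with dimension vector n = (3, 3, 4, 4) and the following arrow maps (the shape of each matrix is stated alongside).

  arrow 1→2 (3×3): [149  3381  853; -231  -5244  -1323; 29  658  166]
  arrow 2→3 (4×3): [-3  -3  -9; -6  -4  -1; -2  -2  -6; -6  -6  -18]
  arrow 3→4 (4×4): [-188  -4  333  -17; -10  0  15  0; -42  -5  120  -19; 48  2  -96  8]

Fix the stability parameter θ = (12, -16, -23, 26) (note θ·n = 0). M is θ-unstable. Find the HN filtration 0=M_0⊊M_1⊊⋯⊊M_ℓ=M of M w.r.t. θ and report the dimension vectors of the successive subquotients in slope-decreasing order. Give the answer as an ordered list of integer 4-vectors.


Via rank(M_{q-1}∘⋯∘M_p): M ≅ I[1,2], I[1,3], I[1,4], I[3,4]^2, I[4,4].
μ_θ-semistable layers: μ^(1)=26; μ^(2)=-2; μ^(3)=-9; μ^(4)=-23

((0, 0, 0, 4); (1, 1, 0, 0); (2, 2, 2, 0); (0, 0, 2, 0))


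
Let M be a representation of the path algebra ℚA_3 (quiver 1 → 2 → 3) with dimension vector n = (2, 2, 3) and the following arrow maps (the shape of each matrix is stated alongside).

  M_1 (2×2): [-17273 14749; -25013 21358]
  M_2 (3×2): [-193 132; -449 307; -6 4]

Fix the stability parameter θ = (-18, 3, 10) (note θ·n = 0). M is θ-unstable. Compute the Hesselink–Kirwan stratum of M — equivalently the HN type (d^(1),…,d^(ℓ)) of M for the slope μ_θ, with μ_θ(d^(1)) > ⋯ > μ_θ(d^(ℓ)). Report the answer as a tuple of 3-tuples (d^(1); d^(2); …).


Interval decomposition of M: I[1,3]^2, I[3,3].
HN type (ℓ=3): μ^(1)=10; μ^(2)=3; μ^(3)=-18

((0, 0, 3); (0, 2, 0); (2, 0, 0))


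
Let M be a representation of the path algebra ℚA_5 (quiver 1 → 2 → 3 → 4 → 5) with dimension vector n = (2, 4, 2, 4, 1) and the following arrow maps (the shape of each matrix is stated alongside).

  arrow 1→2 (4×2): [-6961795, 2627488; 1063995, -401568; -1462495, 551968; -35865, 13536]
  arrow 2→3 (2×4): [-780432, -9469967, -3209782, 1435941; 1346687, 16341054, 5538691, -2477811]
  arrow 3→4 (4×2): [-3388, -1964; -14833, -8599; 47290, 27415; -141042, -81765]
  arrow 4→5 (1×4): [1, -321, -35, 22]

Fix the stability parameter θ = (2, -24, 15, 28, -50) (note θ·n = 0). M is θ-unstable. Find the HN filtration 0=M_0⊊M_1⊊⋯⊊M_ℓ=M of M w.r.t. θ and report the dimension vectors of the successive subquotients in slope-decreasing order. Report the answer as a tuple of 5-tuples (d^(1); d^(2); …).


Interval decomposition of M: I[1,1], I[1,4], I[2,2]^2, I[2,5], I[4,4]^2.
HN type (ℓ=6): μ^(1)=28; μ^(2)=15; μ^(3)=2; μ^(4)=-7/3; μ^(5)=-11; μ^(6)=-24

((0, 0, 0, 3, 0); (0, 0, 1, 0, 0); (1, 0, 0, 0, 0); (0, 0, 1, 1, 1); (1, 1, 0, 0, 0); (0, 3, 0, 0, 0))


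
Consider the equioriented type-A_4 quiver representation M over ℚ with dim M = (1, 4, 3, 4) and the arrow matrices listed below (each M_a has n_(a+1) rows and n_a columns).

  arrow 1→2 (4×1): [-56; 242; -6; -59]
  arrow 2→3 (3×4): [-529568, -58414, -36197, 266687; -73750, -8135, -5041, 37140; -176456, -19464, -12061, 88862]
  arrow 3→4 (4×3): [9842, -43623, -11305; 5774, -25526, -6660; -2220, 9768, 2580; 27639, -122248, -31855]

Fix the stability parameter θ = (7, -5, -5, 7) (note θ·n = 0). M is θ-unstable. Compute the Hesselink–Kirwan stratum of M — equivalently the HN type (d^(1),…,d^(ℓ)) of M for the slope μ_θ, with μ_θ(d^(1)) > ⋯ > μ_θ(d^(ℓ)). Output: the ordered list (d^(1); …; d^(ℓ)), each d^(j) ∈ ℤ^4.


Interval decomposition of M: I[1,4], I[2,2], I[2,3], I[2,4], I[4,4]^2.
HN type (ℓ=3): μ^(1)=7; μ^(2)=-1; μ^(3)=-5

((0, 0, 0, 4); (1, 1, 1, 0); (0, 3, 2, 0))


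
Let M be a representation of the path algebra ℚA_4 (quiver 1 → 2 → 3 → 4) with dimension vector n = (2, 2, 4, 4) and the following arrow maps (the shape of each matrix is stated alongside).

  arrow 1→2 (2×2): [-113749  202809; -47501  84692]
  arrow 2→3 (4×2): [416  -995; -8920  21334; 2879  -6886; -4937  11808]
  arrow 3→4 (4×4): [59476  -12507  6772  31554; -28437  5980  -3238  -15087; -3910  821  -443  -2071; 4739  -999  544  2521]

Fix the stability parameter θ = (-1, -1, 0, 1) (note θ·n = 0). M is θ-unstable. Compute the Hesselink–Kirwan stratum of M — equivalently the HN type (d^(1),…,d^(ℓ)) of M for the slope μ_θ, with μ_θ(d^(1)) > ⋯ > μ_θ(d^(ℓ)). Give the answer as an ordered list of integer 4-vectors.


Via rank(M_{q-1}∘⋯∘M_p): M ≅ I[1,4]^2, I[3,3], I[3,4], I[4,4].
μ_θ-semistable layers: μ^(1)=1; μ^(2)=0; μ^(3)=-1

((0, 0, 0, 4); (0, 0, 4, 0); (2, 2, 0, 0))


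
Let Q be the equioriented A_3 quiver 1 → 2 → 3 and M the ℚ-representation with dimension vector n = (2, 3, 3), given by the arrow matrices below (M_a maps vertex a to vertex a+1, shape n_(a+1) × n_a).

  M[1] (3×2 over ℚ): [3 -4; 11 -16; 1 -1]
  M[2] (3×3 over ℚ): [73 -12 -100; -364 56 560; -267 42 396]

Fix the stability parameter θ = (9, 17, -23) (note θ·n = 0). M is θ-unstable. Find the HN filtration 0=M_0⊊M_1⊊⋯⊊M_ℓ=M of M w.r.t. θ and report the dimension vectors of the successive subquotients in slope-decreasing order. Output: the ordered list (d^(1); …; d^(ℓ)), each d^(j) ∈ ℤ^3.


Interval decomposition of M: I[1,2], I[1,3], I[2,3], I[3,3].
HN type (ℓ=5): μ^(1)=17; μ^(2)=9; μ^(3)=1; μ^(4)=-3; μ^(5)=-23

((0, 1, 0); (1, 0, 0); (1, 1, 1); (0, 1, 1); (0, 0, 1))


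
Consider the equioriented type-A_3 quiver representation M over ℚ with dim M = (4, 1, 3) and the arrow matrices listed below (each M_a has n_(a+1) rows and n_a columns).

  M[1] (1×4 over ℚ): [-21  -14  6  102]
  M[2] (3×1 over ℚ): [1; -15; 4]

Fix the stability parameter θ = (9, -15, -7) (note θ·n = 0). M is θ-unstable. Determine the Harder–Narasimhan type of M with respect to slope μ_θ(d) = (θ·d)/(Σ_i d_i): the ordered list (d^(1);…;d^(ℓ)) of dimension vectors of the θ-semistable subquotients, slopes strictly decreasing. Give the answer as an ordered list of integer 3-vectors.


Barcode: M ≅ I[1,1]^3, I[1,3], I[3,3]^2. HN layers by μ_θ (3 steps, strictly decreasing):
  μ^(1)=9; μ^(2)=-13/3; μ^(3)=-7

((3, 0, 0); (1, 1, 1); (0, 0, 2))


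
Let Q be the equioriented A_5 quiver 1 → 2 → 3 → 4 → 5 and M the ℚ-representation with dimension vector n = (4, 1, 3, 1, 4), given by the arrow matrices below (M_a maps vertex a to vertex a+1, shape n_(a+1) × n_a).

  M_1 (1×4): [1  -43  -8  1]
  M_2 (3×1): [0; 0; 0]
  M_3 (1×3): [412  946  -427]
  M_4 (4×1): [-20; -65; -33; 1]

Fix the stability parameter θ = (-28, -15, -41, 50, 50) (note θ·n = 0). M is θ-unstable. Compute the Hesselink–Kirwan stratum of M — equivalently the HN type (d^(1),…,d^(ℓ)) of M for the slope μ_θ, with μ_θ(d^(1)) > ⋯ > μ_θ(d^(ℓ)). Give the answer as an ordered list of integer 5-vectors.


Barcode: M ≅ I[1,1]^3, I[1,2], I[3,3]^2, I[3,5], I[5,5]^3. HN layers by μ_θ (4 steps, strictly decreasing):
  μ^(1)=50; μ^(2)=-15; μ^(3)=-28; μ^(4)=-41

((0, 0, 0, 1, 4); (0, 1, 0, 0, 0); (4, 0, 0, 0, 0); (0, 0, 3, 0, 0))


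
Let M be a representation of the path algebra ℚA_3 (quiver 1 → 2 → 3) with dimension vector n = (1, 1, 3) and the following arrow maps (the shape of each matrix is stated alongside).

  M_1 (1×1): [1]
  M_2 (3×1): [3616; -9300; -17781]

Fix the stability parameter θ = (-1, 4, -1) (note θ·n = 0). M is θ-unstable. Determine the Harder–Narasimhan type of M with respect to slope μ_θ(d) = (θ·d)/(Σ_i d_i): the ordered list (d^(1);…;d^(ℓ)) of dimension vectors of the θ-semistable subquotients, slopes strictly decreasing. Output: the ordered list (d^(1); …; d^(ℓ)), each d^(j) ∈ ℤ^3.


Barcode: M ≅ I[1,3], I[3,3]^2. HN layers by μ_θ (2 steps, strictly decreasing):
  μ^(1)=3/2; μ^(2)=-1

((0, 1, 1); (1, 0, 2))


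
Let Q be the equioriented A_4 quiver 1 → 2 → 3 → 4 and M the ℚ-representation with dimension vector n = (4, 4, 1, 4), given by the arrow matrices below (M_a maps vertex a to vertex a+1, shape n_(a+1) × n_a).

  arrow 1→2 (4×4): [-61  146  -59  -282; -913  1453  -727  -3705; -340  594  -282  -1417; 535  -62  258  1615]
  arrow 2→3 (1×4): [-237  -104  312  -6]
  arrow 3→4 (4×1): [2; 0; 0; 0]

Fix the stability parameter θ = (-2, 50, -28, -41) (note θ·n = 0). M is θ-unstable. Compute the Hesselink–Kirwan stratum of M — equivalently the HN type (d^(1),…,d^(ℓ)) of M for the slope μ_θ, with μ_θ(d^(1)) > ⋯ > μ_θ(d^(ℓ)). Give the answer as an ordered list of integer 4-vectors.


Interval decomposition of M: I[1,2]^3, I[1,4], I[4,4]^3.
HN type (ℓ=4): μ^(1)=50; μ^(2)=-2; μ^(3)=-21/4; μ^(4)=-41

((0, 3, 0, 0); (3, 0, 0, 0); (1, 1, 1, 1); (0, 0, 0, 3))


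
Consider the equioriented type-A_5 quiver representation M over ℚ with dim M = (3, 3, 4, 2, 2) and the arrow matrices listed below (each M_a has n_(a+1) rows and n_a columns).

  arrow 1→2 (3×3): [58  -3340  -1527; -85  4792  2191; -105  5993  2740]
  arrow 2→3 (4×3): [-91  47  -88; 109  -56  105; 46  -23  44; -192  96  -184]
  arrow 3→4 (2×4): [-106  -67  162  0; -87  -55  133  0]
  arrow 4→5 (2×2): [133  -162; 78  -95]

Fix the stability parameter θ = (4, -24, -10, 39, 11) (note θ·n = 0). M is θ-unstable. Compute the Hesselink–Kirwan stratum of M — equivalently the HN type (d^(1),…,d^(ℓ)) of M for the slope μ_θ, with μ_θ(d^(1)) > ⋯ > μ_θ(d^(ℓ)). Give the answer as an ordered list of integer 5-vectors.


Interval decomposition of M: I[1,3], I[1,5]^2, I[3,3].
HN type (ℓ=2): μ^(1)=25; μ^(2)=-10

((0, 0, 0, 2, 2); (3, 3, 4, 0, 0))


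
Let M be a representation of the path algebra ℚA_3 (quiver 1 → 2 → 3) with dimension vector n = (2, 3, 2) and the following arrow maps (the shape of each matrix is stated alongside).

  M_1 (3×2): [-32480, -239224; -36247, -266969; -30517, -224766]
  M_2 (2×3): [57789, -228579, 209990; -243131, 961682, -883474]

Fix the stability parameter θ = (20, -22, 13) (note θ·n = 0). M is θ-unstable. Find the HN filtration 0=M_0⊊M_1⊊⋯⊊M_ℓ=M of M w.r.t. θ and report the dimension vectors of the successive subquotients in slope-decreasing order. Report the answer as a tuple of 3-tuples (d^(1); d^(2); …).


Barcode: M ≅ I[1,3]^2, I[2,2]. HN layers by μ_θ (3 steps, strictly decreasing):
  μ^(1)=13; μ^(2)=-1; μ^(3)=-22

((0, 0, 2); (2, 2, 0); (0, 1, 0))


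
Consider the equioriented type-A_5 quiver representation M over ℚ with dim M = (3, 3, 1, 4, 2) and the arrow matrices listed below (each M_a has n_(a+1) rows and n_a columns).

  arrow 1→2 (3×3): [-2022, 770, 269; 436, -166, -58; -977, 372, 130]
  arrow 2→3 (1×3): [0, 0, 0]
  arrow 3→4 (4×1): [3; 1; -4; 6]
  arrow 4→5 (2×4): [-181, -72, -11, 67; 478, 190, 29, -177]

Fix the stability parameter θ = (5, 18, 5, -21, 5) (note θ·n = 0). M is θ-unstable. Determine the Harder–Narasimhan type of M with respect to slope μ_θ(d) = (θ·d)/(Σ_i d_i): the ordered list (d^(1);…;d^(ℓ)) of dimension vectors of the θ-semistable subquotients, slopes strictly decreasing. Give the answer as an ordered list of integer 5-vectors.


Interval decomposition of M: I[1,2]^3, I[3,5], I[4,4]^2, I[4,5].
HN type (ℓ=4): μ^(1)=18; μ^(2)=5; μ^(3)=-8; μ^(4)=-21

((0, 3, 0, 0, 0); (3, 0, 0, 0, 2); (0, 0, 1, 1, 0); (0, 0, 0, 3, 0))


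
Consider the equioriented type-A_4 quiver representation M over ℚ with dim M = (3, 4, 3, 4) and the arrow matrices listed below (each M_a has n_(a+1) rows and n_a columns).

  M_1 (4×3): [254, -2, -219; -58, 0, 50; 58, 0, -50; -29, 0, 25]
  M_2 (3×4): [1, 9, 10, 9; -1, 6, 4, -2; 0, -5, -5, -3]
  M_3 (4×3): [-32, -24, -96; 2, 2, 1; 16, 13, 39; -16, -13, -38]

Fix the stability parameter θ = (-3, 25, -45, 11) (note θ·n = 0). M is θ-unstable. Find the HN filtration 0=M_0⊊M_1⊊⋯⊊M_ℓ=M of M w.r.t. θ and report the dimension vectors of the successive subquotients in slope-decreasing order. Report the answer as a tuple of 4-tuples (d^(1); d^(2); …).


Interval decomposition of M: I[1,1], I[1,4]^2, I[2,2], I[2,4], I[4,4].
HN type (ℓ=5): μ^(1)=25; μ^(2)=11; μ^(3)=-3; μ^(4)=-23/3; μ^(5)=-10

((0, 1, 0, 0); (0, 0, 0, 4); (1, 0, 0, 0); (2, 2, 2, 0); (0, 1, 1, 0))


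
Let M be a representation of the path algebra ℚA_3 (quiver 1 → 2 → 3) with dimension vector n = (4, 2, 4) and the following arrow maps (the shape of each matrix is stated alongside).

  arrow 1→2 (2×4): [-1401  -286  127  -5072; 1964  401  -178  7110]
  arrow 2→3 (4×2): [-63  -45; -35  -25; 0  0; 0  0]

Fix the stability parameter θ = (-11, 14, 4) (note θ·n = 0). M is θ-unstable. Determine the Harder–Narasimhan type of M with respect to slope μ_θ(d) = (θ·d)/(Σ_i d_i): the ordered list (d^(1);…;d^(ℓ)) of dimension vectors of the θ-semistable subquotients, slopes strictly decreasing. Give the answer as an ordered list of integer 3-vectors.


Barcode: M ≅ I[1,1]^2, I[1,2], I[1,3], I[3,3]^3. HN layers by μ_θ (4 steps, strictly decreasing):
  μ^(1)=14; μ^(2)=9; μ^(3)=4; μ^(4)=-11

((0, 1, 0); (0, 1, 1); (0, 0, 3); (4, 0, 0))


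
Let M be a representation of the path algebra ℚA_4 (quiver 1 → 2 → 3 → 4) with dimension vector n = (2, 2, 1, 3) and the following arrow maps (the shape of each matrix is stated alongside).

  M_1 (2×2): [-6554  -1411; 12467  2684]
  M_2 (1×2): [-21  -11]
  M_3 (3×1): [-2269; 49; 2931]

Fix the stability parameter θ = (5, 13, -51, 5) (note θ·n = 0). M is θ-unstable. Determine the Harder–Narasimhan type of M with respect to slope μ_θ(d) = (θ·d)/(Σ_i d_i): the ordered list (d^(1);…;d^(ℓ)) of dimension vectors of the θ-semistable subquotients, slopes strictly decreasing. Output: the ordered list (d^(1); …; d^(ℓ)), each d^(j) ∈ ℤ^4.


Barcode: M ≅ I[1,2], I[1,4], I[4,4]^2. HN layers by μ_θ (3 steps, strictly decreasing):
  μ^(1)=13; μ^(2)=5; μ^(3)=-11

((0, 1, 0, 0); (1, 0, 0, 3); (1, 1, 1, 0))


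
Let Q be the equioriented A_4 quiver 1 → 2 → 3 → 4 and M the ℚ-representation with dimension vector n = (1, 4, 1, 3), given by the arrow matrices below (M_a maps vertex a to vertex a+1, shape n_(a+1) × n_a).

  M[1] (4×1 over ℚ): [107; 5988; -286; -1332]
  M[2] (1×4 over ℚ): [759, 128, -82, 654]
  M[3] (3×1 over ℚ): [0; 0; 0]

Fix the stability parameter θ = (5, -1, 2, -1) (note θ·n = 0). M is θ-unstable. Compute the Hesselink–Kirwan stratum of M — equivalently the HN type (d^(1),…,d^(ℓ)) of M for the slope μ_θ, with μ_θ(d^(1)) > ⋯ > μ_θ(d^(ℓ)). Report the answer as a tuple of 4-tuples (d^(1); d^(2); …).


Interval decomposition of M: I[1,3], I[2,2]^3, I[4,4]^3.
HN type (ℓ=2): μ^(1)=2; μ^(2)=-1

((1, 1, 1, 0); (0, 3, 0, 3))


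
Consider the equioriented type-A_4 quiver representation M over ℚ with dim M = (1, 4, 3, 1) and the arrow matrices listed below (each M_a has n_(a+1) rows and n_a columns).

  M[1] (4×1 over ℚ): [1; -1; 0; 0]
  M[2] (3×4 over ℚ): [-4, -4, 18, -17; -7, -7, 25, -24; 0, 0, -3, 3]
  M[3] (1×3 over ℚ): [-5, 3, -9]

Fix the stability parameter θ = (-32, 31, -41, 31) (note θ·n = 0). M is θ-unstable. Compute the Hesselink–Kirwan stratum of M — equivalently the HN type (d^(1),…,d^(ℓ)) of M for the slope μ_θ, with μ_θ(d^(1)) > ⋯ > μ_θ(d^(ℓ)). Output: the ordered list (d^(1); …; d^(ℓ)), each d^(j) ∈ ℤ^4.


Interval decomposition of M: I[1,2], I[2,3]^2, I[2,4].
HN type (ℓ=3): μ^(1)=31; μ^(2)=-5; μ^(3)=-32

((0, 1, 0, 1); (0, 3, 3, 0); (1, 0, 0, 0))


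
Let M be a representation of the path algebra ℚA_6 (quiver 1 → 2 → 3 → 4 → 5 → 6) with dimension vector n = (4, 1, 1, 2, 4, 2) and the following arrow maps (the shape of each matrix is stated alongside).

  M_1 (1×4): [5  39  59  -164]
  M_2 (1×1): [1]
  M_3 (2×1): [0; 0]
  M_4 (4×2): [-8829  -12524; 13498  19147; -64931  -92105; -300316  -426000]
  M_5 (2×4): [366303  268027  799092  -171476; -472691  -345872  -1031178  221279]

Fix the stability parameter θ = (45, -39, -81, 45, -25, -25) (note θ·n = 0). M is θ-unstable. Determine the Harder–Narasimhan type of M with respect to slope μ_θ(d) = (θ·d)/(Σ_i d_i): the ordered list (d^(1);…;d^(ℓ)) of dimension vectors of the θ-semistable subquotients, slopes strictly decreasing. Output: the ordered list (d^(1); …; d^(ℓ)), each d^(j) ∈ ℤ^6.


Interval decomposition of M: I[1,1]^3, I[1,3], I[4,6]^2, I[5,5]^2.
HN type (ℓ=3): μ^(1)=45; μ^(2)=-5/3; μ^(3)=-25

((3, 0, 0, 0, 0, 0); (0, 0, 0, 2, 2, 2); (1, 1, 1, 0, 2, 0))


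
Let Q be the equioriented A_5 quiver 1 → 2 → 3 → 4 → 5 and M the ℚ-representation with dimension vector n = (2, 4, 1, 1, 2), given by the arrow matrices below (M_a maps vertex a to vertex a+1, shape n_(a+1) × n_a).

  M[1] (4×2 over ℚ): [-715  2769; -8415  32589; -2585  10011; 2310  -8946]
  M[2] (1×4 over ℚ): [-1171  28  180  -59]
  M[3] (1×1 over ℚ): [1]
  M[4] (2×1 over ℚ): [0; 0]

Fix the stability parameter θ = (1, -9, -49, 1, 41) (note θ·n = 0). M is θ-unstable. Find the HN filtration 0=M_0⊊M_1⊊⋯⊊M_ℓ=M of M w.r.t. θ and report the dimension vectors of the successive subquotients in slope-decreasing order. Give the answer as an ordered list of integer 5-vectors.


Interval decomposition of M: I[1,1], I[1,4], I[2,2]^3, I[5,5]^2.
HN type (ℓ=4): μ^(1)=41; μ^(2)=1; μ^(3)=-9; μ^(4)=-19

((0, 0, 0, 0, 2); (1, 0, 0, 1, 0); (0, 3, 0, 0, 0); (1, 1, 1, 0, 0))


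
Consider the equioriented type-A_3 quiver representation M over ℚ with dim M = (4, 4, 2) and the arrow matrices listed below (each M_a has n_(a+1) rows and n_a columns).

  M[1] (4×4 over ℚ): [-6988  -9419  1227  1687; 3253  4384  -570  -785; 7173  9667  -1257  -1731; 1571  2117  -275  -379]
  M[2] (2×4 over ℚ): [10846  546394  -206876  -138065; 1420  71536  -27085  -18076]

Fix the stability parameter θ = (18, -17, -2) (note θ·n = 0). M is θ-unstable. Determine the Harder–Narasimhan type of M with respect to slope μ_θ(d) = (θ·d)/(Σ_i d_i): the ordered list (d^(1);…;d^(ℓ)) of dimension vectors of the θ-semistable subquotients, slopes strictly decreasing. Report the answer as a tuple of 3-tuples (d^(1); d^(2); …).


Barcode: M ≅ I[1,2]^2, I[1,3]^2. HN layers by μ_θ (2 steps, strictly decreasing):
  μ^(1)=1/2; μ^(2)=-1/3

((2, 2, 0); (2, 2, 2))


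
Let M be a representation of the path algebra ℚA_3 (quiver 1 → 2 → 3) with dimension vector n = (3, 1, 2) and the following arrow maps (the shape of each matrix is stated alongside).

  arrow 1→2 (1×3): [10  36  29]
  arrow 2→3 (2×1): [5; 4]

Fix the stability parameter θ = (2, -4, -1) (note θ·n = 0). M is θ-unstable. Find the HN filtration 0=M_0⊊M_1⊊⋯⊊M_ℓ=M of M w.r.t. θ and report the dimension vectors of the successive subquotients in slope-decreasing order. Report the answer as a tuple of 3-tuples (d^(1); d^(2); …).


Via rank(M_{q-1}∘⋯∘M_p): M ≅ I[1,1]^2, I[1,3], I[3,3].
μ_θ-semistable layers: μ^(1)=2; μ^(2)=-1

((2, 0, 0); (1, 1, 2))


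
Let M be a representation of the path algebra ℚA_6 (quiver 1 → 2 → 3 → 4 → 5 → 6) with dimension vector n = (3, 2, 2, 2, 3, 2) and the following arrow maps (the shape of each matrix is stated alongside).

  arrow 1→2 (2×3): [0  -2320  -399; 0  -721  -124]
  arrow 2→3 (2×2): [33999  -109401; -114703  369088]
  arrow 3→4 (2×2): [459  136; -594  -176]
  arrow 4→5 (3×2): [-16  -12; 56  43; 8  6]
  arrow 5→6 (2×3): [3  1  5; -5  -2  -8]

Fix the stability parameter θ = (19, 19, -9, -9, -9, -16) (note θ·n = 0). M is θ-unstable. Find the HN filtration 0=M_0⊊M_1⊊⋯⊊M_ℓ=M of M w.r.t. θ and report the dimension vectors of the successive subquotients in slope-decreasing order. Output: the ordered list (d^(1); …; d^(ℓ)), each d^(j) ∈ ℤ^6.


Barcode: M ≅ I[1,1], I[1,3], I[1,6], I[4,5], I[5,6]. HN layers by μ_θ (5 steps, strictly decreasing):
  μ^(1)=19; μ^(2)=29/3; μ^(3)=-5/6; μ^(4)=-9; μ^(5)=-25/2

((1, 0, 0, 0, 0, 0); (1, 1, 1, 0, 0, 0); (1, 1, 1, 1, 1, 1); (0, 0, 0, 1, 1, 0); (0, 0, 0, 0, 1, 1))


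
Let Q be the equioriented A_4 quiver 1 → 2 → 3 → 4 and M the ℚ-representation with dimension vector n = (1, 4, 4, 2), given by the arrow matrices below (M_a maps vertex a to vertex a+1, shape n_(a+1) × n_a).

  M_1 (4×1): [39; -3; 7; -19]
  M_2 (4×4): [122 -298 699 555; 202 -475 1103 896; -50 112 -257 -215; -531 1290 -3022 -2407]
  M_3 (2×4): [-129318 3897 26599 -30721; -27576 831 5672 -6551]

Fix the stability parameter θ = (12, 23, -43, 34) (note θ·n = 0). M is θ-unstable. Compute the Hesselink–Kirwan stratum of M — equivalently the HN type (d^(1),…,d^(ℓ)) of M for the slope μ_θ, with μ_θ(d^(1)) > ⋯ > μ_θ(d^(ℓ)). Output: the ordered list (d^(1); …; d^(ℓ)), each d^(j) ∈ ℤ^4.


Via rank(M_{q-1}∘⋯∘M_p): M ≅ I[1,2], I[2,3], I[2,4]^2, I[3,3].
μ_θ-semistable layers: μ^(1)=34; μ^(2)=23; μ^(3)=12; μ^(4)=-10; μ^(5)=-43

((0, 0, 0, 2); (0, 1, 0, 0); (1, 0, 0, 0); (0, 3, 3, 0); (0, 0, 1, 0))
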